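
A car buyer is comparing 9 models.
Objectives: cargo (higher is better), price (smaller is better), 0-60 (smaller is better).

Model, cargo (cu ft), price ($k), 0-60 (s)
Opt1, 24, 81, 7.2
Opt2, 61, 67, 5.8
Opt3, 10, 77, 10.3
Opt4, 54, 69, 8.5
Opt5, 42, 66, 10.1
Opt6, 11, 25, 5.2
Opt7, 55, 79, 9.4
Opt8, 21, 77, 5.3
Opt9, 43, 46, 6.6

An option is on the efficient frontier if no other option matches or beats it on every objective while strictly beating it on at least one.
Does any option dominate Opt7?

Yes

Opt2 vs Opt7: cargo 61≥55, price 67≤79, 0-60 5.8≤9.4 — Opt2 is at least as good on every objective and strictly better on at least one, so Opt2 dominates Opt7.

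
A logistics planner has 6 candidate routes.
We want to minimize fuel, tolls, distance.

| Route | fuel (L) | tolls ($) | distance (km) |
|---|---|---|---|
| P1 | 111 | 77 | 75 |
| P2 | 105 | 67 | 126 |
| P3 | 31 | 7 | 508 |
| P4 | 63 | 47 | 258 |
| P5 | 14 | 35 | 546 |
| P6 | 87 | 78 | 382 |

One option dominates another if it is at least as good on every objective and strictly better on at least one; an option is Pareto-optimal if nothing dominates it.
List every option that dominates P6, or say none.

P4

P4: fuel 63≤87, tolls 47≤78, distance 258≤382 — dominates P6.
Others (P1, P2, P3, P5) are each worse than P6 on at least one objective.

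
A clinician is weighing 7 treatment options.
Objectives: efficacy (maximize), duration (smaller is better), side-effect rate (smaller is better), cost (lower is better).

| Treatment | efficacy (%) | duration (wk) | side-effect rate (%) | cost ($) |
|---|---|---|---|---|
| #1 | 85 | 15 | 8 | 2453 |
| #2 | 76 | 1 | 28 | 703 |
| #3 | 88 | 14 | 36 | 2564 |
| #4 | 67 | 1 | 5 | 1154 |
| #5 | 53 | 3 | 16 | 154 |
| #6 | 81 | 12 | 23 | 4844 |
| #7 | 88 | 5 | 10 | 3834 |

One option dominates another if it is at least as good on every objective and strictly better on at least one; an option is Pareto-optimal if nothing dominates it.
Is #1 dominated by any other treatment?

#2: worse on efficacy (76 vs 85).
#3: worse on side-effect rate (36 vs 8).
#4: worse on efficacy (67 vs 85).
#5: worse on efficacy (53 vs 85).
#6: worse on efficacy (81 vs 85).
#7: worse on side-effect rate (10 vs 8).
No option is at least as good as #1 on every objective and strictly better on one.

No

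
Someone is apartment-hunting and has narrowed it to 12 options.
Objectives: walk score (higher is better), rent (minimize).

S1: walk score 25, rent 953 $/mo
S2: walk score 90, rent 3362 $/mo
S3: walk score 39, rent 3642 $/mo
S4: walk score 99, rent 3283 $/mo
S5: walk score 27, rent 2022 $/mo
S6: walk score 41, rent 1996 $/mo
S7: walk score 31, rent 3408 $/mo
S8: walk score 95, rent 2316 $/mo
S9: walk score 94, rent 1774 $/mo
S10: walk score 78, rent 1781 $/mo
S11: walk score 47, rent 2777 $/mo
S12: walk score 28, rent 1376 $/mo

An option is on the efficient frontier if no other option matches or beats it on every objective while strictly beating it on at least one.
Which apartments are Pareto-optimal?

S1, S4, S8, S9, S12

S1: not dominated (best rent).
S2: dominated by S4 (walk score 99≥90, rent 3283≤3362).
S3: dominated by S2 (walk score 90≥39, rent 3362≤3642).
S4: not dominated (best walk score).
S5: dominated by S6 (walk score 41≥27, rent 1996≤2022).
S6: dominated by S9 (walk score 94≥41, rent 1774≤1996).
S7: dominated by S2 (walk score 90≥31, rent 3362≤3408).
S8: not dominated.
S9: not dominated.
S10: dominated by S9 (walk score 94≥78, rent 1774≤1781).
S11: dominated by S8 (walk score 95≥47, rent 2316≤2777).
S12: not dominated.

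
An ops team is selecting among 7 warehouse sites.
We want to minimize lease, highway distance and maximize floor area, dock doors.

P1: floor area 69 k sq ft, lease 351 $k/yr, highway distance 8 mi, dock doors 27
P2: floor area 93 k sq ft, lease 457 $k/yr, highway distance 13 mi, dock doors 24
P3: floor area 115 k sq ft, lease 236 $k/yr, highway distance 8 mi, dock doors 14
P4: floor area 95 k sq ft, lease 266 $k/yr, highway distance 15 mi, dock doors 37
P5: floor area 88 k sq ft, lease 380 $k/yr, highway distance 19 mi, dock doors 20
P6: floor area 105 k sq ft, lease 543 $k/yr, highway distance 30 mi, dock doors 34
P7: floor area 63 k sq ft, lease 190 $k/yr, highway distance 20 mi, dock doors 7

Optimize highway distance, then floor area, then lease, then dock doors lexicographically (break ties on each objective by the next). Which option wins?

P3

First minimize highway distance: best is 8, kept {P1, P3}.
Then maximize floor area: best is 115, kept {P3}.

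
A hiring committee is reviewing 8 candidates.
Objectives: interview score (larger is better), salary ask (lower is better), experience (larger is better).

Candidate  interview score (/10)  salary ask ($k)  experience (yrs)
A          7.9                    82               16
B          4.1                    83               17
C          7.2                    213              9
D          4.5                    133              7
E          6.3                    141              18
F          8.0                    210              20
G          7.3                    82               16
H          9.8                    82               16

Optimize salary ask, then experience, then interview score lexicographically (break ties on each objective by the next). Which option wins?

First minimize salary ask: best is 82, kept {A, G, H}.
Then maximize experience: best is 16, kept {A, G, H}.
Then maximize interview score: best is 9.8, kept {H}.

H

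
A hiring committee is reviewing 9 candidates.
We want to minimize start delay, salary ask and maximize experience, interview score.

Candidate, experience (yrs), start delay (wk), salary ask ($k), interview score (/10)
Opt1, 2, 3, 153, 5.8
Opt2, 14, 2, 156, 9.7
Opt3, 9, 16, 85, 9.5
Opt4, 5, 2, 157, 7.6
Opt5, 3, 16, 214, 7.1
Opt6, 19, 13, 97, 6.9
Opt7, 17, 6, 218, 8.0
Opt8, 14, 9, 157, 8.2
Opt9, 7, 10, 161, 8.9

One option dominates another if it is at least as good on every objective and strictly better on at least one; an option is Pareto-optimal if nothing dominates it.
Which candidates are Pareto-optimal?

Opt1: not dominated.
Opt2: not dominated (best interview score).
Opt3: not dominated (best salary ask).
Opt4: dominated by Opt2 (experience 14≥5, start delay 2≤2, salary ask 156≤157, interview score 9.7≥7.6).
Opt5: dominated by Opt2 (experience 14≥3, start delay 2≤16, salary ask 156≤214, interview score 9.7≥7.1).
Opt6: not dominated (best experience).
Opt7: not dominated.
Opt8: dominated by Opt2 (experience 14≥14, start delay 2≤9, salary ask 156≤157, interview score 9.7≥8.2).
Opt9: dominated by Opt2 (experience 14≥7, start delay 2≤10, salary ask 156≤161, interview score 9.7≥8.9).

Opt1, Opt2, Opt3, Opt6, Opt7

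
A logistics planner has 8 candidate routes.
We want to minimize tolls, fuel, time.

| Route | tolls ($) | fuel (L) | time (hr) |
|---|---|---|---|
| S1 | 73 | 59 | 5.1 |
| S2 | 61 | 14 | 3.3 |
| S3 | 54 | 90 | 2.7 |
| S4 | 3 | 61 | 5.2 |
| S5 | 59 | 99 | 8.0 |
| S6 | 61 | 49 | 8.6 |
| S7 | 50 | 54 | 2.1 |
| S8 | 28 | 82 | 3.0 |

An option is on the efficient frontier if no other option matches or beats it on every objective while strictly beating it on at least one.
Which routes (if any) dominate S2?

none

S1: worse on tolls (73 vs 61).
S3: worse on fuel (90 vs 14).
S4: worse on fuel (61 vs 14).
S5: worse on fuel (99 vs 14).
S6: worse on fuel (49 vs 14).
S7: worse on fuel (54 vs 14).
S8: worse on fuel (82 vs 14).
No option dominates S2.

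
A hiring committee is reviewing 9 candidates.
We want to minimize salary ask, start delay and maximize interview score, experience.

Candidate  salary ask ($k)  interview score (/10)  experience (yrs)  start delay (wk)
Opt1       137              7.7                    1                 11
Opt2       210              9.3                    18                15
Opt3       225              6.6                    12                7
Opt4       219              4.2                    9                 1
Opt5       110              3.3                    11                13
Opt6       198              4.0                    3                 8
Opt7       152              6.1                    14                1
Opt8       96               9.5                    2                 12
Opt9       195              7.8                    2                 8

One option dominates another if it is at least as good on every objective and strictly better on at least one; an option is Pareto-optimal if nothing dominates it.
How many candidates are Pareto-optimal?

Opt1: not dominated.
Opt2: not dominated (best experience).
Opt3: not dominated.
Opt4: dominated by Opt7 (salary ask 152≤219, interview score 6.1≥4.2, experience 14≥9, start delay 1≤1).
Opt5: not dominated.
Opt6: dominated by Opt7 (salary ask 152≤198, interview score 6.1≥4.0, experience 14≥3, start delay 1≤8).
Opt7: not dominated.
Opt8: not dominated (best salary ask).
Opt9: not dominated.
Pareto-optimal: Opt1, Opt2, Opt3, Opt5, Opt7, Opt8, Opt9 → 7.

7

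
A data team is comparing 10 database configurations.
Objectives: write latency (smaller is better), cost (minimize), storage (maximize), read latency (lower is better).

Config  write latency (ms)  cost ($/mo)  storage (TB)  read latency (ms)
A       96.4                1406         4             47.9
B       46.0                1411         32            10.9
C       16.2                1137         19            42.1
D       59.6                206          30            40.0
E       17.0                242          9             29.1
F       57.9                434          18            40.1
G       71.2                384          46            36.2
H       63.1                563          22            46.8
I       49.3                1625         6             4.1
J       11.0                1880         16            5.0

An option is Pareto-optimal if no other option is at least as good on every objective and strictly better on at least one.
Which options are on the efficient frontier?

B, C, D, E, F, G, I, J

A: dominated by C (write latency 16.2≤96.4, cost 1137≤1406, storage 19≥4, read latency 42.1≤47.9).
B: not dominated.
C: not dominated.
D: not dominated (best cost).
E: not dominated.
F: not dominated.
G: not dominated (best storage).
H: dominated by D (write latency 59.6≤63.1, cost 206≤563, storage 30≥22, read latency 40.0≤46.8).
I: not dominated (best read latency).
J: not dominated (best write latency).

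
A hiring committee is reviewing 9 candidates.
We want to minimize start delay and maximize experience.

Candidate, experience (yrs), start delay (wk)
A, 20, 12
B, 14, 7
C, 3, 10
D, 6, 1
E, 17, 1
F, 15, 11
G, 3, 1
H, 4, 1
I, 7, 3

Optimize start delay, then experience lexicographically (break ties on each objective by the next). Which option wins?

First minimize start delay: best is 1, kept {D, E, G, H}.
Then maximize experience: best is 17, kept {E}.

E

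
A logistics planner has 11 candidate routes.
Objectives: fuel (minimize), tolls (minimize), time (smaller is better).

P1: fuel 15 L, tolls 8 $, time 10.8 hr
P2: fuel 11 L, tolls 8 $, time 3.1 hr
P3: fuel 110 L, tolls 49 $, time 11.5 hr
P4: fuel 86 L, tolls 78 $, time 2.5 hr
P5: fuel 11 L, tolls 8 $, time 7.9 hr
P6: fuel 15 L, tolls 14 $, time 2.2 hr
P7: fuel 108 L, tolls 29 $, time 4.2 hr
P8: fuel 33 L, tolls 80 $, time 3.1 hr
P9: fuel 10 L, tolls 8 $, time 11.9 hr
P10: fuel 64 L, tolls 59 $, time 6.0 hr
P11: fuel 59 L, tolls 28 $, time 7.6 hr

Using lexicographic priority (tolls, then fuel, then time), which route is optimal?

P9

First minimize tolls: best is 8, kept {P1, P2, P5, P9}.
Then minimize fuel: best is 10, kept {P9}.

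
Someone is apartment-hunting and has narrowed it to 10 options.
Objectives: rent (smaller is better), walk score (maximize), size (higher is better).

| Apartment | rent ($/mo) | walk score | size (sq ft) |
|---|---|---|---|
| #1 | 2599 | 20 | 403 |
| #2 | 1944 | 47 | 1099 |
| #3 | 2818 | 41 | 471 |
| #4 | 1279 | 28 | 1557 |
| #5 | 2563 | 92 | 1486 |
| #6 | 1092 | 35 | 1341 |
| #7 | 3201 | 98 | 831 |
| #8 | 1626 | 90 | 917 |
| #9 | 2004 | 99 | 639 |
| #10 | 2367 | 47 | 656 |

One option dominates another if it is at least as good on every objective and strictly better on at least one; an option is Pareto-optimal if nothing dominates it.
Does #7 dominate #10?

No

#7 vs #10: #7 is worse on rent (3201 vs 2367), so it does not dominate #10.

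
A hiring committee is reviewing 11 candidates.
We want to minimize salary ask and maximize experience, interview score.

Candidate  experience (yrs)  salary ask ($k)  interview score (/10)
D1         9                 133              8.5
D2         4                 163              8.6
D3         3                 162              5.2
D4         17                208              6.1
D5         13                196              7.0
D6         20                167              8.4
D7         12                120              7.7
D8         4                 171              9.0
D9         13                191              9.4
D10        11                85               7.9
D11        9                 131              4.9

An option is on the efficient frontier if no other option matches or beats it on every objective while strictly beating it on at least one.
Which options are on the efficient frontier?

D1: not dominated.
D2: not dominated.
D3: dominated by D1 (experience 9≥3, salary ask 133≤162, interview score 8.5≥5.2).
D4: dominated by D6 (experience 20≥17, salary ask 167≤208, interview score 8.4≥6.1).
D5: dominated by D6 (experience 20≥13, salary ask 167≤196, interview score 8.4≥7.0).
D6: not dominated (best experience).
D7: not dominated.
D8: not dominated.
D9: not dominated (best interview score).
D10: not dominated (best salary ask).
D11: dominated by D7 (experience 12≥9, salary ask 120≤131, interview score 7.7≥4.9).

D1, D2, D6, D7, D8, D9, D10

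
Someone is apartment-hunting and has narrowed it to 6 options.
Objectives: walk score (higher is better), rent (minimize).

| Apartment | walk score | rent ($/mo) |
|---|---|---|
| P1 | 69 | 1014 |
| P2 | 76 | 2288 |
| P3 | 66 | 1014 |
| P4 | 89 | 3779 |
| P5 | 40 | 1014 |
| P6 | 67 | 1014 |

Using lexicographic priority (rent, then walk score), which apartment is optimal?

P1

First minimize rent: best is 1014, kept {P1, P3, P5, P6}.
Then maximize walk score: best is 69, kept {P1}.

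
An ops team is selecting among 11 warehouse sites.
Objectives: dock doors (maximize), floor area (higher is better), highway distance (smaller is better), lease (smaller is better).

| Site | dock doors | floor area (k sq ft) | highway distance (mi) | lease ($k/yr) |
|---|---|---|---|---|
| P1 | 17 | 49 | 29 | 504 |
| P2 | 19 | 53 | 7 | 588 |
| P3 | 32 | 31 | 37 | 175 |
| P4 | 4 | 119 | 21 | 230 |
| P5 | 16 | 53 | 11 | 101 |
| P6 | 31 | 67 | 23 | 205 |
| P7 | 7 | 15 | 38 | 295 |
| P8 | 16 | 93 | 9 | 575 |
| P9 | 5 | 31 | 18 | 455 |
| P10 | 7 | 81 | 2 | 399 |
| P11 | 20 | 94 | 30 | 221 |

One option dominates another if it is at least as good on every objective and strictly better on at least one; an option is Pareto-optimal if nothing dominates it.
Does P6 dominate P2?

No

P6 vs P2: P6 is worse on highway distance (23 vs 7), so it does not dominate P2.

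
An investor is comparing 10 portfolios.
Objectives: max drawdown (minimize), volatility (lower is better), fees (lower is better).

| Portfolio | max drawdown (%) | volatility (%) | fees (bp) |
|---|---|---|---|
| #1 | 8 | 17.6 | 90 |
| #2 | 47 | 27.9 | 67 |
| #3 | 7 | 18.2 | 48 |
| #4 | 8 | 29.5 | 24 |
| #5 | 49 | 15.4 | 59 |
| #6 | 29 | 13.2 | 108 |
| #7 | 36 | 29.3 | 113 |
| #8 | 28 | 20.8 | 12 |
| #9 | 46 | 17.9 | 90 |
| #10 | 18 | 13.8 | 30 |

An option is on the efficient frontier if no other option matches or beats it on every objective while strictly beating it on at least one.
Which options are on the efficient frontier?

#1: not dominated.
#2: dominated by #3 (max drawdown 7≤47, volatility 18.2≤27.9, fees 48≤67).
#3: not dominated (best max drawdown).
#4: not dominated.
#5: dominated by #10 (max drawdown 18≤49, volatility 13.8≤15.4, fees 30≤59).
#6: not dominated (best volatility).
#7: dominated by #1 (max drawdown 8≤36, volatility 17.6≤29.3, fees 90≤113).
#8: not dominated (best fees).
#9: dominated by #1 (max drawdown 8≤46, volatility 17.6≤17.9, fees 90≤90).
#10: not dominated.

#1, #3, #4, #6, #8, #10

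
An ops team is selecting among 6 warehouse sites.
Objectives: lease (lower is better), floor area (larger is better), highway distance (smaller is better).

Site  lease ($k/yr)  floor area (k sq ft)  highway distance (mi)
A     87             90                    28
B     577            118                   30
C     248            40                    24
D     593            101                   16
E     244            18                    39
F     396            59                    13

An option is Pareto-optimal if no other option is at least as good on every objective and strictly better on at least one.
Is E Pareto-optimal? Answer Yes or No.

No

A vs E: lease 87≤244, floor area 90≥18, highway distance 28≤39 — A is at least as good on every objective and strictly better on at least one, so A dominates E.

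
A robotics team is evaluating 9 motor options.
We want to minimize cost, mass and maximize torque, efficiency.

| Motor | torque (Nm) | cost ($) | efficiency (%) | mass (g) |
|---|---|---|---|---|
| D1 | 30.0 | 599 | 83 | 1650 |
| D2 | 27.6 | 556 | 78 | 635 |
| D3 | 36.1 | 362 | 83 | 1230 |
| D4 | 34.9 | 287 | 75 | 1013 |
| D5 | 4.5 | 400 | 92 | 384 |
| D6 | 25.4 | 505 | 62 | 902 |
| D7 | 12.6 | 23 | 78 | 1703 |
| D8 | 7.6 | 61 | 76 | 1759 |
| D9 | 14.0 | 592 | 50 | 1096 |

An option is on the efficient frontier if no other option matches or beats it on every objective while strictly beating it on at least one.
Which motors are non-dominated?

D1: dominated by D3 (torque 36.1≥30.0, cost 362≤599, efficiency 83≥83, mass 1230≤1650).
D2: not dominated.
D3: not dominated (best torque).
D4: not dominated.
D5: not dominated (best efficiency).
D6: not dominated.
D7: not dominated (best cost).
D8: dominated by D7 (torque 12.6≥7.6, cost 23≤61, efficiency 78≥76, mass 1703≤1759).
D9: dominated by D2 (torque 27.6≥14.0, cost 556≤592, efficiency 78≥50, mass 635≤1096).

D2, D3, D4, D5, D6, D7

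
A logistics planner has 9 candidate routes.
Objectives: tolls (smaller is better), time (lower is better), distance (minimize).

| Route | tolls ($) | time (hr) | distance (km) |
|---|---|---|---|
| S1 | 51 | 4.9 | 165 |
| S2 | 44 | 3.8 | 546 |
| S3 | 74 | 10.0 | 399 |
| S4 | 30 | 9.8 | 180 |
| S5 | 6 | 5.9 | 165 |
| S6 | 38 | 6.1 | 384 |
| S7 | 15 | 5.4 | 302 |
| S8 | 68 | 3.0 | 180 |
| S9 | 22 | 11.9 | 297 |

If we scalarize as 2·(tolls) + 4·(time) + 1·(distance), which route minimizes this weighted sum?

S1: 2·51 + 4·4.9 + 1·165 = 286.6
S2: 2·44 + 4·3.8 + 1·546 = 649.2
S3: 2·74 + 4·10.0 + 1·399 = 587.0
S4: 2·30 + 4·9.8 + 1·180 = 279.2
S5: 2·6 + 4·5.9 + 1·165 = 200.6
S6: 2·38 + 4·6.1 + 1·384 = 484.4
S7: 2·15 + 4·5.4 + 1·302 = 353.6
S8: 2·68 + 4·3.0 + 1·180 = 328.0
S9: 2·22 + 4·11.9 + 1·297 = 388.6
Lowest: S5 at 200.6.

S5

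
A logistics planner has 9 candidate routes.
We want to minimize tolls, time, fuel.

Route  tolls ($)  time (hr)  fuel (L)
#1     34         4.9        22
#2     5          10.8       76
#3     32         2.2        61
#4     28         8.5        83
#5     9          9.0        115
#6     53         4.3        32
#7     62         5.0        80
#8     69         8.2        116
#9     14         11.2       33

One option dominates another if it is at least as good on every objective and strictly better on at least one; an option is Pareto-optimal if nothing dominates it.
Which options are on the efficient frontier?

#1: not dominated (best fuel).
#2: not dominated (best tolls).
#3: not dominated (best time).
#4: not dominated.
#5: not dominated.
#6: not dominated.
#7: dominated by #1 (tolls 34≤62, time 4.9≤5.0, fuel 22≤80).
#8: dominated by #1 (tolls 34≤69, time 4.9≤8.2, fuel 22≤116).
#9: not dominated.

#1, #2, #3, #4, #5, #6, #9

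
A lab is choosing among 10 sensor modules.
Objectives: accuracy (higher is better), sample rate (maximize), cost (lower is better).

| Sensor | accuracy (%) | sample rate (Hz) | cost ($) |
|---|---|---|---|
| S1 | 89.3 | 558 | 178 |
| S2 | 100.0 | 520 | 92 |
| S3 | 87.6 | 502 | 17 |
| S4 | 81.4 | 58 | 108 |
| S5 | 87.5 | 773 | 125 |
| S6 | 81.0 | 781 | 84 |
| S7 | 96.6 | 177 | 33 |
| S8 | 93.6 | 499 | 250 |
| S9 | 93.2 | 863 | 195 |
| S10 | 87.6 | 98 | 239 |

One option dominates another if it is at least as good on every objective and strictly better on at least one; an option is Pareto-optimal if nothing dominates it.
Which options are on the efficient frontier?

S1, S2, S3, S5, S6, S7, S9

S1: not dominated.
S2: not dominated (best accuracy).
S3: not dominated (best cost).
S4: dominated by S2 (accuracy 100.0≥81.4, sample rate 520≥58, cost 92≤108).
S5: not dominated.
S6: not dominated.
S7: not dominated.
S8: dominated by S2 (accuracy 100.0≥93.6, sample rate 520≥499, cost 92≤250).
S9: not dominated (best sample rate).
S10: dominated by S1 (accuracy 89.3≥87.6, sample rate 558≥98, cost 178≤239).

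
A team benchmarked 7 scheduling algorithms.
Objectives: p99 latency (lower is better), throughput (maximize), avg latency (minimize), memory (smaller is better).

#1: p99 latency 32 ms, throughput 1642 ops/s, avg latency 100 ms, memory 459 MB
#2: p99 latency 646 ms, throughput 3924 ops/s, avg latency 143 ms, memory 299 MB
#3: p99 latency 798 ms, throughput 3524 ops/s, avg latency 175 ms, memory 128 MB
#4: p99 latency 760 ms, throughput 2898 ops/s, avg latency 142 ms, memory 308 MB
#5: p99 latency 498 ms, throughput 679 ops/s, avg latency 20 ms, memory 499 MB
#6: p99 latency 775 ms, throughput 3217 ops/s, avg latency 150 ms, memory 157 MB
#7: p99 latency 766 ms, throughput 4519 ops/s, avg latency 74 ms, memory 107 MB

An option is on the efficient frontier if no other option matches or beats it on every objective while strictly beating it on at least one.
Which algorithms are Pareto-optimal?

#1, #2, #4, #5, #7

#1: not dominated (best p99 latency).
#2: not dominated.
#3: dominated by #7 (p99 latency 766≤798, throughput 4519≥3524, avg latency 74≤175, memory 107≤128).
#4: not dominated.
#5: not dominated (best avg latency).
#6: dominated by #7 (p99 latency 766≤775, throughput 4519≥3217, avg latency 74≤150, memory 107≤157).
#7: not dominated (best throughput).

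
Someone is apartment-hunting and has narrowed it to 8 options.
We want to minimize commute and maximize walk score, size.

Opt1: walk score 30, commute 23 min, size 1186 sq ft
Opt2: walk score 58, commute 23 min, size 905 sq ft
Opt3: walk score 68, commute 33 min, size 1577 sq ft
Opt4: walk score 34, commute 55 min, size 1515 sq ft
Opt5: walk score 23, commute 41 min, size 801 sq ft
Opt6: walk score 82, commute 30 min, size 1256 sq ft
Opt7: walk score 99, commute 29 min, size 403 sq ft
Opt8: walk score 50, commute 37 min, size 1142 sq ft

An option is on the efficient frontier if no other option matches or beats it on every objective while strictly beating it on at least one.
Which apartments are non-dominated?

Opt1: not dominated.
Opt2: not dominated.
Opt3: not dominated (best size).
Opt4: dominated by Opt3 (walk score 68≥34, commute 33≤55, size 1577≥1515).
Opt5: dominated by Opt1 (walk score 30≥23, commute 23≤41, size 1186≥801).
Opt6: not dominated.
Opt7: not dominated (best walk score).
Opt8: dominated by Opt3 (walk score 68≥50, commute 33≤37, size 1577≥1142).

Opt1, Opt2, Opt3, Opt6, Opt7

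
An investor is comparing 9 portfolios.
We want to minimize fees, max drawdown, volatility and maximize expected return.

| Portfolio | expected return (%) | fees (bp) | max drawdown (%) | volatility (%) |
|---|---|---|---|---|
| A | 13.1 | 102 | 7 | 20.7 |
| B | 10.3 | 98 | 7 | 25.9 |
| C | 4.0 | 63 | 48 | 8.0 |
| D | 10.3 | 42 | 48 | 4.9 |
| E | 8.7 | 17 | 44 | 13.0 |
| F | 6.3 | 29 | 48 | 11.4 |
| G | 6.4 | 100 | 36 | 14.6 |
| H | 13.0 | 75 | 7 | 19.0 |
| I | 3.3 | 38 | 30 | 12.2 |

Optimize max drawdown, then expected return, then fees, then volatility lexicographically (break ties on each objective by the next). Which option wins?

First minimize max drawdown: best is 7, kept {A, B, H}.
Then maximize expected return: best is 13.1, kept {A}.

A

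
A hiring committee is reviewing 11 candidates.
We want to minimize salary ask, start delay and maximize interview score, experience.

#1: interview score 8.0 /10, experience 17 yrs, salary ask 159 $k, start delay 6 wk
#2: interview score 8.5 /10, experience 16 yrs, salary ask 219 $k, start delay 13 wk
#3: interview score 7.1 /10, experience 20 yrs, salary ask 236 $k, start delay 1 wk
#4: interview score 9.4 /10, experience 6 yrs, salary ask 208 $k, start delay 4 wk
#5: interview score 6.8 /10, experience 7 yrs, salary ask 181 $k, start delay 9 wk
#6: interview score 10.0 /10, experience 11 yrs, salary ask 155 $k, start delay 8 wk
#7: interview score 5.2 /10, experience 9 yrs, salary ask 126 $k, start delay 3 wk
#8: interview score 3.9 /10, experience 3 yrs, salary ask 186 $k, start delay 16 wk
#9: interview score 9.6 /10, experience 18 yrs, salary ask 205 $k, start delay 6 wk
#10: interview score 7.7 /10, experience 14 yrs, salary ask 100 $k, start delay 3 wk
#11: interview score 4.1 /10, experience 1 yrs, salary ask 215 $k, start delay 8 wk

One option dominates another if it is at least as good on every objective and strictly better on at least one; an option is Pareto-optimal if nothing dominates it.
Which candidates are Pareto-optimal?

#1: not dominated.
#2: dominated by #9 (interview score 9.6≥8.5, experience 18≥16, salary ask 205≤219, start delay 6≤13).
#3: not dominated (best experience).
#4: not dominated.
#5: dominated by #1 (interview score 8.0≥6.8, experience 17≥7, salary ask 159≤181, start delay 6≤9).
#6: not dominated (best interview score).
#7: dominated by #10 (interview score 7.7≥5.2, experience 14≥9, salary ask 100≤126, start delay 3≤3).
#8: dominated by #1 (interview score 8.0≥3.9, experience 17≥3, salary ask 159≤186, start delay 6≤16).
#9: not dominated.
#10: not dominated (best salary ask).
#11: dominated by #1 (interview score 8.0≥4.1, experience 17≥1, salary ask 159≤215, start delay 6≤8).

#1, #3, #4, #6, #9, #10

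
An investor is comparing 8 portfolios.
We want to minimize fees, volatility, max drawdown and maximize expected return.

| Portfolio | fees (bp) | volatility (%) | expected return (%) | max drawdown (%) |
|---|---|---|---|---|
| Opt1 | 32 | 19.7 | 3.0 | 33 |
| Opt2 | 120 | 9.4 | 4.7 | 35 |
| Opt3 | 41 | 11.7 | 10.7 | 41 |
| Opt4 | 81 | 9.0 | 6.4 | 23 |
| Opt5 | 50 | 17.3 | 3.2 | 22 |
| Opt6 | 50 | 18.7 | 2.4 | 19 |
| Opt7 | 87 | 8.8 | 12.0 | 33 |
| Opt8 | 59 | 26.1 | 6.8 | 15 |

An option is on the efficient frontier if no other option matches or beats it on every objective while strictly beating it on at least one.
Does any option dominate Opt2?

Yes

Opt4 vs Opt2: fees 81≤120, volatility 9.0≤9.4, expected return 6.4≥4.7, max drawdown 23≤35 — Opt4 is at least as good on every objective and strictly better on at least one, so Opt4 dominates Opt2.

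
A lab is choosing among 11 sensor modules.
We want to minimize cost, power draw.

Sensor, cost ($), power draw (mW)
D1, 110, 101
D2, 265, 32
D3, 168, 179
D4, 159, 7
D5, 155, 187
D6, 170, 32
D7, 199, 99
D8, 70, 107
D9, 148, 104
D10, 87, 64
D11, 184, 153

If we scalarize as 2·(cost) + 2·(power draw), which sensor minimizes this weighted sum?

D10

D1: 2·110 + 2·101 = 422
D2: 2·265 + 2·32 = 594
D3: 2·168 + 2·179 = 694
D4: 2·159 + 2·7 = 332
D5: 2·155 + 2·187 = 684
D6: 2·170 + 2·32 = 404
D7: 2·199 + 2·99 = 596
D8: 2·70 + 2·107 = 354
D9: 2·148 + 2·104 = 504
D10: 2·87 + 2·64 = 302
D11: 2·184 + 2·153 = 674
Lowest: D10 at 302.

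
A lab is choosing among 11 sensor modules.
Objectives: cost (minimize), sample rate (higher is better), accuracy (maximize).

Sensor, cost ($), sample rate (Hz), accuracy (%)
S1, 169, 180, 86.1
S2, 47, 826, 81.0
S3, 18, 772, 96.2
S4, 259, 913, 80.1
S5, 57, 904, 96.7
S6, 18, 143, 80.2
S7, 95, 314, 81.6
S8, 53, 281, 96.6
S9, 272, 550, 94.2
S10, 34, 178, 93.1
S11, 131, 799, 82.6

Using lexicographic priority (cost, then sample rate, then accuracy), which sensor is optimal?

S3

First minimize cost: best is 18, kept {S3, S6}.
Then maximize sample rate: best is 772, kept {S3}.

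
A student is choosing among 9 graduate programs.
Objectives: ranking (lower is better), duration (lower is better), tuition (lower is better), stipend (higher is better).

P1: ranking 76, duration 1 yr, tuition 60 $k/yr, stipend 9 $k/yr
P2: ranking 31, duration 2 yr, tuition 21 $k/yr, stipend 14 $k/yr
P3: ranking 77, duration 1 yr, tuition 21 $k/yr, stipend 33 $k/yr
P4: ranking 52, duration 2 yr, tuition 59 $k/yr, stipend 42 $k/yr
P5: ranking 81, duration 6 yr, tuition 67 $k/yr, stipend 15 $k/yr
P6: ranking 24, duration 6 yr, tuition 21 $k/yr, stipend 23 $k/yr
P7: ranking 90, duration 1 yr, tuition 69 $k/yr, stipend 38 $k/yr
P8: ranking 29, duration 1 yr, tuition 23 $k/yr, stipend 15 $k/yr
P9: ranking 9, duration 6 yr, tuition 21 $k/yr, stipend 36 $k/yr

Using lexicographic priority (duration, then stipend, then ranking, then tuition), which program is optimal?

First minimize duration: best is 1, kept {P1, P3, P7, P8}.
Then maximize stipend: best is 38, kept {P7}.

P7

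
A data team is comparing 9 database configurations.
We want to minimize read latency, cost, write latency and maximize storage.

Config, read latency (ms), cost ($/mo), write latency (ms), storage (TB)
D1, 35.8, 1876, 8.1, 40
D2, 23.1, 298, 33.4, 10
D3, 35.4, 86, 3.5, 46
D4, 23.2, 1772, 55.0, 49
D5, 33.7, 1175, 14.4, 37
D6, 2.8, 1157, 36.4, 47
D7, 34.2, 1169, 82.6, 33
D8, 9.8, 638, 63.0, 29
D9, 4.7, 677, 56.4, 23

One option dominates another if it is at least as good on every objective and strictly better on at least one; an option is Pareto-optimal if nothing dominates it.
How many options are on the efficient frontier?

7

D1: dominated by D3 (read latency 35.4≤35.8, cost 86≤1876, write latency 3.5≤8.1, storage 46≥40).
D2: not dominated.
D3: not dominated (best cost).
D4: not dominated (best storage).
D5: not dominated.
D6: not dominated (best read latency).
D7: dominated by D6 (read latency 2.8≤34.2, cost 1157≤1169, write latency 36.4≤82.6, storage 47≥33).
D8: not dominated.
D9: not dominated.
Pareto-optimal: D2, D3, D4, D5, D6, D8, D9 → 7.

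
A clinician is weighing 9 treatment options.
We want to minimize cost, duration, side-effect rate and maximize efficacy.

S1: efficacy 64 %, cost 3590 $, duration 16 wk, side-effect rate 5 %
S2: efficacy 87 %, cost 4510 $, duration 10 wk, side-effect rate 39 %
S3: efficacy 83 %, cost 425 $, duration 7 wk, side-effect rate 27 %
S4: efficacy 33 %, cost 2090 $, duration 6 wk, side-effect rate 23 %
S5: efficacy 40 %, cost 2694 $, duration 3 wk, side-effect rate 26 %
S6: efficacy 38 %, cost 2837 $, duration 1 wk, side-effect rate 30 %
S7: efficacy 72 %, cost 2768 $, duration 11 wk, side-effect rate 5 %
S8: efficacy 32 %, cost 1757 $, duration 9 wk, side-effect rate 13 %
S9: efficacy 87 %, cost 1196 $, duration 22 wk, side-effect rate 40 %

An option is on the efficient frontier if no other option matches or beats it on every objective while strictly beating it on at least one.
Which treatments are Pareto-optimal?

S1: dominated by S7 (efficacy 72≥64, cost 2768≤3590, duration 11≤16, side-effect rate 5≤5).
S2: not dominated.
S3: not dominated (best cost).
S4: not dominated.
S5: not dominated.
S6: not dominated (best duration).
S7: not dominated.
S8: not dominated.
S9: not dominated.

S2, S3, S4, S5, S6, S7, S8, S9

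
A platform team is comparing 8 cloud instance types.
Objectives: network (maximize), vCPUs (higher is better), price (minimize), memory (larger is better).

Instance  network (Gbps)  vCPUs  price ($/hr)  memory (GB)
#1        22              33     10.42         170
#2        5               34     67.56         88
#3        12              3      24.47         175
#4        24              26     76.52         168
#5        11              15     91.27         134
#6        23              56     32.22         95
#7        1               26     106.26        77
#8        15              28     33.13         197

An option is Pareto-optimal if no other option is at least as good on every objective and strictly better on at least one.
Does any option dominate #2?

Yes

#6 vs #2: network 23≥5, vCPUs 56≥34, price 32.22≤67.56, memory 95≥88 — #6 is at least as good on every objective and strictly better on at least one, so #6 dominates #2.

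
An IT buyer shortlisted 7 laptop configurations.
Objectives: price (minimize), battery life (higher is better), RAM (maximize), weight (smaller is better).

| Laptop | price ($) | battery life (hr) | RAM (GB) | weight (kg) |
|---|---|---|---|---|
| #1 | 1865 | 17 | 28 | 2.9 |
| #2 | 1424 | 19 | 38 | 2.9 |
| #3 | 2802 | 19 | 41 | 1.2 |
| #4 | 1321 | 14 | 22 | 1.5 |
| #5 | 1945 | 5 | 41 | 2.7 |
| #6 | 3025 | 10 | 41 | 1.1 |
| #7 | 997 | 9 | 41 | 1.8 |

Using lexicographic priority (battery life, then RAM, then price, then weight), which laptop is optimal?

First maximize battery life: best is 19, kept {#2, #3}.
Then maximize RAM: best is 41, kept {#3}.

#3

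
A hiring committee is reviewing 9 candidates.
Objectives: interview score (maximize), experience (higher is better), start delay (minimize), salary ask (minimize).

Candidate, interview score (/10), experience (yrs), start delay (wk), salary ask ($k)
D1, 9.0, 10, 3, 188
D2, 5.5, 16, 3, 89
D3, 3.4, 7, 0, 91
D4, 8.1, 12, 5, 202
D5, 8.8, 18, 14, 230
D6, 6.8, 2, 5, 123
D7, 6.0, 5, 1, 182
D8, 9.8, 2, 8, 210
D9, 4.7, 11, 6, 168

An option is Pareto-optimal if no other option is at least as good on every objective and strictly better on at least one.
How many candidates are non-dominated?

8

D1: not dominated.
D2: not dominated (best salary ask).
D3: not dominated (best start delay).
D4: not dominated.
D5: not dominated (best experience).
D6: not dominated.
D7: not dominated.
D8: not dominated (best interview score).
D9: dominated by D2 (interview score 5.5≥4.7, experience 16≥11, start delay 3≤6, salary ask 89≤168).
Pareto-optimal: D1, D2, D3, D4, D5, D6, D7, D8 → 8.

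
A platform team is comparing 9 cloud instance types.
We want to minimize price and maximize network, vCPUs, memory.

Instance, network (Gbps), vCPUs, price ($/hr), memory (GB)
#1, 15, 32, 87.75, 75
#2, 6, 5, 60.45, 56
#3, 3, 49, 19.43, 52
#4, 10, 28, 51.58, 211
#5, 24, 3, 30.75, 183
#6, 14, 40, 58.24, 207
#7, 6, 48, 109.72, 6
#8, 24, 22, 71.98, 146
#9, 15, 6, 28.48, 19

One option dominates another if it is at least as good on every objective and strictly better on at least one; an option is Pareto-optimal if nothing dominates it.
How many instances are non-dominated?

#1: not dominated.
#2: dominated by #4 (network 10≥6, vCPUs 28≥5, price 51.58≤60.45, memory 211≥56).
#3: not dominated (best vCPUs).
#4: not dominated (best memory).
#5: not dominated.
#6: not dominated.
#7: not dominated.
#8: not dominated.
#9: not dominated.
Pareto-optimal: #1, #3, #4, #5, #6, #7, #8, #9 → 8.

8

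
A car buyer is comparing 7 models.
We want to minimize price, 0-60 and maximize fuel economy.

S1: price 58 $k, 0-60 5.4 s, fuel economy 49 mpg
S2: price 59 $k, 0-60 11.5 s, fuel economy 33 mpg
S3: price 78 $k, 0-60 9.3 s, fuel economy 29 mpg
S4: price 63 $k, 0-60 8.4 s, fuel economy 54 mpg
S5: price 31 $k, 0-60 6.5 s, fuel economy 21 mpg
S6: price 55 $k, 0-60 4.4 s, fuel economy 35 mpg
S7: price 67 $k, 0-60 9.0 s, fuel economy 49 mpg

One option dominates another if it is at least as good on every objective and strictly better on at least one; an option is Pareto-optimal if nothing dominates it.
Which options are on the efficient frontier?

S1, S4, S5, S6

S1: not dominated.
S2: dominated by S1 (price 58≤59, 0-60 5.4≤11.5, fuel economy 49≥33).
S3: dominated by S1 (price 58≤78, 0-60 5.4≤9.3, fuel economy 49≥29).
S4: not dominated (best fuel economy).
S5: not dominated (best price).
S6: not dominated (best 0-60).
S7: dominated by S1 (price 58≤67, 0-60 5.4≤9.0, fuel economy 49≥49).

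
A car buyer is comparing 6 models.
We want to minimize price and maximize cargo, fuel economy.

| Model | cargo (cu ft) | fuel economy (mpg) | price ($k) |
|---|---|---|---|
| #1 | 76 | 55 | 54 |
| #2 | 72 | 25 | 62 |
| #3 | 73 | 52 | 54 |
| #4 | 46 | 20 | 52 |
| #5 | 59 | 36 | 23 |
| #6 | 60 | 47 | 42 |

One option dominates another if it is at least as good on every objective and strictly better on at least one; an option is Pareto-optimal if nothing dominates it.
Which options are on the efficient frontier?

#1: not dominated (best cargo).
#2: dominated by #1 (cargo 76≥72, fuel economy 55≥25, price 54≤62).
#3: dominated by #1 (cargo 76≥73, fuel economy 55≥52, price 54≤54).
#4: dominated by #5 (cargo 59≥46, fuel economy 36≥20, price 23≤52).
#5: not dominated (best price).
#6: not dominated.

#1, #5, #6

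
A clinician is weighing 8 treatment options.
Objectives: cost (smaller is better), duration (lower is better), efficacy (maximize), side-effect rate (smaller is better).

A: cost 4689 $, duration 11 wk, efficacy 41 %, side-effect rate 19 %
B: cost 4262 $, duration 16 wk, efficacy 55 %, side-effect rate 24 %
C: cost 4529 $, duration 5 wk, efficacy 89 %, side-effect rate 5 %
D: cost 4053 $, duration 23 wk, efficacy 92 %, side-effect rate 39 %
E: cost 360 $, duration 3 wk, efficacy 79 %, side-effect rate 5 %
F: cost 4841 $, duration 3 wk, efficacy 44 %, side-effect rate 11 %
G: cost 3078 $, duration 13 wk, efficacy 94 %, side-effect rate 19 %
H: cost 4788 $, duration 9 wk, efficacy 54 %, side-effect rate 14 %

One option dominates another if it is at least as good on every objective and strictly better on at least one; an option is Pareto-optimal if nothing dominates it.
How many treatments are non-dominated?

A: dominated by C (cost 4529≤4689, duration 5≤11, efficacy 89≥41, side-effect rate 5≤19).
B: dominated by E (cost 360≤4262, duration 3≤16, efficacy 79≥55, side-effect rate 5≤24).
C: not dominated.
D: dominated by G (cost 3078≤4053, duration 13≤23, efficacy 94≥92, side-effect rate 19≤39).
E: not dominated (best cost).
F: dominated by E (cost 360≤4841, duration 3≤3, efficacy 79≥44, side-effect rate 5≤11).
G: not dominated (best efficacy).
H: dominated by C (cost 4529≤4788, duration 5≤9, efficacy 89≥54, side-effect rate 5≤14).
Pareto-optimal: C, E, G → 3.

3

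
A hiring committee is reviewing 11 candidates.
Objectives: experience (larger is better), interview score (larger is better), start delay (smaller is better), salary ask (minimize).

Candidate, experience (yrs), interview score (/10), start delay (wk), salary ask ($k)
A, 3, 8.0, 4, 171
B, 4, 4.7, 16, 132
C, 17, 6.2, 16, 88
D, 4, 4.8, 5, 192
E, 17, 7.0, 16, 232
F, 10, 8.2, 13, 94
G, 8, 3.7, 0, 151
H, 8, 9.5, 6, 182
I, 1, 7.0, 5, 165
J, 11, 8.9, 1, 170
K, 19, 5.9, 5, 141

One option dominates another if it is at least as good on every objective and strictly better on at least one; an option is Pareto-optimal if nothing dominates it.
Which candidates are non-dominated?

C, E, F, G, H, I, J, K

A: dominated by J (experience 11≥3, interview score 8.9≥8.0, start delay 1≤4, salary ask 170≤171).
B: dominated by C (experience 17≥4, interview score 6.2≥4.7, start delay 16≤16, salary ask 88≤132).
C: not dominated (best salary ask).
D: dominated by J (experience 11≥4, interview score 8.9≥4.8, start delay 1≤5, salary ask 170≤192).
E: not dominated.
F: not dominated.
G: not dominated (best start delay).
H: not dominated (best interview score).
I: not dominated.
J: not dominated.
K: not dominated (best experience).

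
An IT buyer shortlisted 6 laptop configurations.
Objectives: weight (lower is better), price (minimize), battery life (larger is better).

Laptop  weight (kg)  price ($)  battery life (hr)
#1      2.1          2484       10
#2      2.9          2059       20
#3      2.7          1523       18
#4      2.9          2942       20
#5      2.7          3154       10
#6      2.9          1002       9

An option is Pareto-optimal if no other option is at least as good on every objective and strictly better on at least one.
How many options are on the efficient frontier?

4

#1: not dominated (best weight).
#2: not dominated.
#3: not dominated.
#4: dominated by #2 (weight 2.9≤2.9, price 2059≤2942, battery life 20≥20).
#5: dominated by #1 (weight 2.1≤2.7, price 2484≤3154, battery life 10≥10).
#6: not dominated (best price).
Pareto-optimal: #1, #2, #3, #6 → 4.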